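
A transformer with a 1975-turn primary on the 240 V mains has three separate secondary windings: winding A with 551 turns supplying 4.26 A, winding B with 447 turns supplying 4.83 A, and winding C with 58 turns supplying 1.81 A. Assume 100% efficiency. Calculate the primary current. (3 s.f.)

V_A = 240 × 551/1975 = 66.957 V; V_B = 240 × 447/1975 = 54.319 V; V_C = 240 × 58/1975 = 7.0481 V.
P_out = V_A I_A + V_B I_B + V_C I_C = 66.957×4.26 + 54.319×4.83 + 7.0481×1.81 = 285.24 + 262.36 + 12.757 = 560.35 W.
Ideal ⇒ P_in = P_out, so I_p = P_out/V_p = 560.35/240 = 2.33 A.

I_p ≈ 2.33 A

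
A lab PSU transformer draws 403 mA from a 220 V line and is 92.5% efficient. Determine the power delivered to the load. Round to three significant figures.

P_in = V_p I_p = 220 × 0.403 = 88.660 W.
P_out = η P_in = 0.925 × 88.660 = 82.0 W.

P_out ≈ 82.0 W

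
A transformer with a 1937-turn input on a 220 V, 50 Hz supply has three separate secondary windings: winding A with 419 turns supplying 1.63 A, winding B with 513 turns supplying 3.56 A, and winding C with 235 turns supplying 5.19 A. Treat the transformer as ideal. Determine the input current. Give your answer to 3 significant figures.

I_in ≈ 1.93 A

V_A = 220 × 419/1937 = 47.589 V; V_B = 220 × 513/1937 = 58.265 V; V_C = 220 × 235/1937 = 26.691 V.
P_out = V_A I_A + V_B I_B + V_C I_C = 47.589×1.63 + 58.265×3.56 + 26.691×5.19 = 77.570 + 207.42 + 138.53 = 423.52 W.
Ideal ⇒ P_in = P_out, so I_in = P_out/V_in = 423.52/220 = 1.93 A.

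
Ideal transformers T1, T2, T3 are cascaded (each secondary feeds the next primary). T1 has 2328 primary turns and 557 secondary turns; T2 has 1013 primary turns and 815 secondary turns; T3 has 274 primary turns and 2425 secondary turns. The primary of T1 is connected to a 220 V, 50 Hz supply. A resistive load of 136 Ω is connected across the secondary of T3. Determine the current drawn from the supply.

Secondary of T1: V = 220.00 × 557/2328 = 52.637 V.
Secondary of T2: V = 52.637 × 815/1013 = 42.349 V.
Secondary of T3: V = 42.349 × 2425/274 = 374.80 V.
I_load = 374.80/136 = 2.7559 A, so P_out = 374.80 × 2.7559 = 1032.9 W.
All ideal ⇒ P_in = P_out, so I_supply = 1032.9/220 = 4.70 A.

I_supply ≈ 4.70 A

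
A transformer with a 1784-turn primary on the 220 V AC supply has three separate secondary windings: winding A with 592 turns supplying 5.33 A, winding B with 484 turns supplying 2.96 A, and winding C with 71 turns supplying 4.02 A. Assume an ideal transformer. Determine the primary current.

I_p ≈ 2.73 A

V_A = 220 × 592/1784 = 73.004 V; V_B = 220 × 484/1784 = 59.686 V; V_C = 220 × 71/1784 = 8.7556 V.
P_out = V_A I_A + V_B I_B + V_C I_C = 73.004×5.33 + 59.686×2.96 + 8.7556×4.02 = 389.11 + 176.67 + 35.198 = 600.98 W.
Ideal ⇒ P_in = P_out, so I_p = P_out/V_p = 600.98/220 = 2.73 A.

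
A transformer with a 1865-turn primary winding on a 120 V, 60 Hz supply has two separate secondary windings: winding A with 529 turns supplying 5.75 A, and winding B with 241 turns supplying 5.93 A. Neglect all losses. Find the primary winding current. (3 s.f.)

I_p ≈ 2.40 A

V_A = 120 × 529/1865 = 34.038 V; V_B = 120 × 241/1865 = 15.507 V.
P_out = V_A I_A + V_B I_B = 34.038×5.75 + 15.507×5.93 = 195.72 + 91.955 = 287.67 W.
Ideal ⇒ P_in = P_out, so I_p = P_out/V_p = 287.67/120 = 2.40 A.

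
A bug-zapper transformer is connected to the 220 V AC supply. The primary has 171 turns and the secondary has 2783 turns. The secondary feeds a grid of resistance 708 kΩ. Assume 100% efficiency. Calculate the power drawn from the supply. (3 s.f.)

V_s = V_p × N_s/N_p = 220 × 2783/171 = 3580.5 V.
I_s = V_s/R = 3580.5/708000 = 0.0050572 A.
I_p = I_s × N_s/N_p = 0.0050572 × 2783/171 = 0.082305 A.
P = V_p I_p = 220 × 0.082305 = 18.1 W.

P ≈ 18.1 W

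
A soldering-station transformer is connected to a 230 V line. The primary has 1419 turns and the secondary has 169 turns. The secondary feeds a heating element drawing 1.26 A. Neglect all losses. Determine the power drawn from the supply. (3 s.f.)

I_p = I_s × N_s/N_p = 1.26 × 169/1419 = 0.15006 A.
P = V_p I_p = 230 × 0.15006 = 34.5 W.

P ≈ 34.5 W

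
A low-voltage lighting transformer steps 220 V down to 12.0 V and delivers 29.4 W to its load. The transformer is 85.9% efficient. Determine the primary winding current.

P_in = P_out/η = 29.4/0.859 = 34.226 W.
I_p = P_in/V_p = 34.226/220 = 0.156 A.

I_p ≈ 0.156 A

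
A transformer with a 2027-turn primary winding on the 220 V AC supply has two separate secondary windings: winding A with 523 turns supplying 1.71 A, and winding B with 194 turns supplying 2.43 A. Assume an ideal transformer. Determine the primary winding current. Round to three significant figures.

I_p ≈ 0.674 A

V_A = 220 × 523/2027 = 56.764 V; V_B = 220 × 194/2027 = 21.056 V.
P_out = V_A I_A + V_B I_B = 56.764×1.71 + 21.056×2.43 = 97.066 + 51.165 = 148.23 W.
Ideal ⇒ P_in = P_out, so I_p = P_out/V_p = 148.23/220 = 0.674 A.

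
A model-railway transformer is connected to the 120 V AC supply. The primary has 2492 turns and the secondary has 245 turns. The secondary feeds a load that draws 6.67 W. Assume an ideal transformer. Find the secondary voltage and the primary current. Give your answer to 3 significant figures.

V_s ≈ 11.8 V, I_p ≈ 0.0556 A

V_s = V_p × N_s/N_p = 120 × 245/2492 = 11.798 V.
I_s = P/V_s = 6.67/11.798 = 0.56536 A.
I_p = I_s × N_s/N_p = 0.56536 × 245/2492 = 0.0556 A.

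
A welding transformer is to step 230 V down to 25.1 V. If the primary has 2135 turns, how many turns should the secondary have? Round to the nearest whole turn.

N_s = 233 turns

N_s/N_p = V_s/V_p, so N_s = 2135 × 25.1/230 = 233.0 ≈ 233 turns.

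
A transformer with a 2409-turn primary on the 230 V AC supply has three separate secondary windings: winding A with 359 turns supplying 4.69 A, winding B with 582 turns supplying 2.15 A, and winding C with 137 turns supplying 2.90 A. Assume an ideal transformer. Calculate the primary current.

V_A = 230 × 359/2409 = 34.276 V; V_B = 230 × 582/2409 = 55.567 V; V_C = 230 × 137/2409 = 13.080 V.
P_out = V_A I_A + V_B I_B + V_C I_C = 34.276×4.69 + 55.567×2.15 + 13.080×2.90 = 160.75 + 119.47 + 37.932 = 318.15 W.
Ideal ⇒ P_in = P_out, so I_p = P_out/V_p = 318.15/230 = 1.38 A.

I_p ≈ 1.38 A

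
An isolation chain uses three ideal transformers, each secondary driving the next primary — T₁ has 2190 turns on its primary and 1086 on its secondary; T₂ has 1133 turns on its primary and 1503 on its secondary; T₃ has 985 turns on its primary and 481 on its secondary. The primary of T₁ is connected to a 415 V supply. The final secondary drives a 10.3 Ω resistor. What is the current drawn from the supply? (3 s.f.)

After T₁: V = 415.00 × 1086/2190 = 205.79 V.
After T₂: V = 205.79 × 1503/1133 = 273.00 V.
After T₃: V = 273.00 × 481/985 = 133.31 V.
I_load = 133.31/10.3 = 12.943 A, so P_out = 133.31 × 12.943 = 1725.5 W.
All ideal ⇒ P_in = P_out, so I_supply = 1725.5/415 = 4.16 A.

I_supply ≈ 4.16 A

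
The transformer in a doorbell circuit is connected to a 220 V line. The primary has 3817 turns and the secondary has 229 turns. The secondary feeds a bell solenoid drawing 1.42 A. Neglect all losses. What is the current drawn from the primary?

I_p ≈ 0.0852 A

For an ideal transformer I_p N_p = I_s N_s, so I_p = 1.42 × 229/3817 = 0.0852 A.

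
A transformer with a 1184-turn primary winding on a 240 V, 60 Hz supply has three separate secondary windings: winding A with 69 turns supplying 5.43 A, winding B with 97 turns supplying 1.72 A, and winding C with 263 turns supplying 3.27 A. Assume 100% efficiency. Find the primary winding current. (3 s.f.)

I_p ≈ 1.18 A

V_A = 240 × 69/1184 = 13.986 V; V_B = 240 × 97/1184 = 19.662 V; V_C = 240 × 263/1184 = 53.311 V.
P_out = V_A I_A + V_B I_B + V_C I_C = 13.986×5.43 + 19.662×1.72 + 53.311×3.27 = 75.947 + 33.819 + 174.33 = 284.09 W.
Ideal ⇒ P_in = P_out, so I_p = P_out/V_p = 284.09/240 = 1.18 A.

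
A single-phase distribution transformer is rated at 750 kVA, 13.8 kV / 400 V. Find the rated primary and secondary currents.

I_p ≈ 54.3 A, I_s ≈ 1880 A

I_p = S/V_p = 750000/13800 = 54.3 A.
I_s = S/V_s = 750000/400 = 1880 A.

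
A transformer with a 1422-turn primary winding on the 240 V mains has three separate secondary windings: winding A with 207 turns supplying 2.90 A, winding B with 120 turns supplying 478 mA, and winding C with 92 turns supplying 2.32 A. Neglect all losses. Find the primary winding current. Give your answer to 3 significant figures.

I_p ≈ 0.613 A

V_A = 240 × 207/1422 = 34.937 V; V_B = 240 × 120/1422 = 20.253 V; V_C = 240 × 92/1422 = 15.527 V.
P_out = V_A I_A + V_B I_B + V_C I_C = 34.937×2.90 + 20.253×0.478 + 15.527×2.32 = 101.32 + 9.6810 + 36.024 = 147.02 W.
Ideal ⇒ P_in = P_out, so I_p = P_out/V_p = 147.02/240 = 0.613 A.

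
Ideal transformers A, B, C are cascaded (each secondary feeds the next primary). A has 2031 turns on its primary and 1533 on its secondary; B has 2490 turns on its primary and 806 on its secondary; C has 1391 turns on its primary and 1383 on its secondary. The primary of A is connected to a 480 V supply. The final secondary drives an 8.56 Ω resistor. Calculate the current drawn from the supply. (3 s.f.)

After A: V = 480.00 × 1533/2031 = 362.30 V.
After B: V = 362.30 × 806/2490 = 117.28 V.
After C: V = 117.28 × 1383/1391 = 116.60 V.
I_load = 116.60/8.56 = 13.622 A, so P_out = 116.60 × 13.622 = 1588.3 W.
All ideal ⇒ P_in = P_out, so I_supply = 1588.3/480 = 3.31 A.

I_supply ≈ 3.31 A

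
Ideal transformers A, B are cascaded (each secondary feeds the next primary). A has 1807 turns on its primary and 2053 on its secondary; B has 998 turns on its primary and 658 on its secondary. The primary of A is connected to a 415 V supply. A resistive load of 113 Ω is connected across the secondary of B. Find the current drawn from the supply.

I_supply ≈ 2.06 A

Secondary of A: V = 415.00 × 2053/1807 = 471.50 V.
Secondary of B: V = 471.50 × 658/998 = 310.87 V.
I_load = 310.87/113 = 2.7510 A, so P_out = 310.87 × 2.7510 = 855.20 W.
All ideal ⇒ P_in = P_out, so I_supply = 855.20/415 = 2.06 A.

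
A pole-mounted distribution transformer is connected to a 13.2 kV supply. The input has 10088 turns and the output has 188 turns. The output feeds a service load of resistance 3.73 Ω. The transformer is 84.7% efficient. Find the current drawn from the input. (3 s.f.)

V_out = 13200 × 188/10088 = 246.00 V.
I_out = V_out/R = 246.00/3.73 = 65.950 A.
P_out = V_out I_out = 246.00 × 65.950 = 16224 W.
P_in = P_out/η = 16224/0.847 = 19154 W.
I_in = P_in/V_in = 19154/13200 = 1.45 A.

I_in ≈ 1.45 A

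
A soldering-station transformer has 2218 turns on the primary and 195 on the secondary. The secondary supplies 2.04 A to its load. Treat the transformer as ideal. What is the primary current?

For an ideal transformer I_p/I_s = N_s/N_p, so I_p = 2.04 × 195/2218 = 0.179 A.

I_p ≈ 0.179 A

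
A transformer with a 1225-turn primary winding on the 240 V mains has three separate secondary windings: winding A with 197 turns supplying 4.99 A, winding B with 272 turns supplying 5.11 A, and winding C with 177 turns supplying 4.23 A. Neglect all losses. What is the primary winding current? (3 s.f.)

V_A = 240 × 197/1225 = 38.596 V; V_B = 240 × 272/1225 = 53.290 V; V_C = 240 × 177/1225 = 34.678 V.
P_out = V_A I_A + V_B I_B + V_C I_C = 38.596×4.99 + 53.290×5.11 + 34.678×4.23 = 192.59 + 272.31 + 146.69 = 611.59 W.
Ideal ⇒ P_in = P_out, so I_p = P_out/V_p = 611.59/240 = 2.55 A.

I_p ≈ 2.55 A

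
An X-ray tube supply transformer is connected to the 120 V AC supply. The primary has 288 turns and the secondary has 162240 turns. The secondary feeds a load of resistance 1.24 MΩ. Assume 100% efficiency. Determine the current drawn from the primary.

V_s = V_p × N_s/N_p = 120 × 162240/288 = 67600 V.
I_s = V_s/R = 67600/(1.24×10^6) = 0.054516 A.
For an ideal transformer I_p N_p = I_s N_s, so I_p = 0.054516 × 162240/288 = 30.7 A.

I_p ≈ 30.7 A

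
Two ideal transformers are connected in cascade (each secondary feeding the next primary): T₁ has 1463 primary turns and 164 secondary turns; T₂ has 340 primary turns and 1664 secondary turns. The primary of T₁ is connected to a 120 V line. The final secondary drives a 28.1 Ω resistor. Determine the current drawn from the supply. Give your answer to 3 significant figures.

I_supply ≈ 1.29 A

After T₁: V = 120.00 × 164/1463 = 13.452 V.
After T₂: V = 13.452 × 1664/340 = 65.835 V.
I_load = 65.835/28.1 = 2.3429 A, so P_out = 65.835 × 2.3429 = 154.24 W.
All ideal ⇒ P_in = P_out, so I_supply = 154.24/120 = 1.29 A.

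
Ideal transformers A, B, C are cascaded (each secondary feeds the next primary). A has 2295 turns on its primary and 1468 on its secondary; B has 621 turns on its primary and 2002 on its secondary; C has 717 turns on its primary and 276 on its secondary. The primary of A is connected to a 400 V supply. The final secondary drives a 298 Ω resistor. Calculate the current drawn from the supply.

Secondary of A: V = 400.00 × 1468/2295 = 255.86 V.
Secondary of B: V = 255.86 × 2002/621 = 824.85 V.
Secondary of C: V = 824.85 × 276/717 = 317.52 V.
I_load = 317.52/298 = 1.0655 A, so P_out = 317.52 × 1.0655 = 338.31 W.
All ideal ⇒ P_in = P_out, so I_supply = 338.31/400 = 0.846 A.

I_supply ≈ 0.846 A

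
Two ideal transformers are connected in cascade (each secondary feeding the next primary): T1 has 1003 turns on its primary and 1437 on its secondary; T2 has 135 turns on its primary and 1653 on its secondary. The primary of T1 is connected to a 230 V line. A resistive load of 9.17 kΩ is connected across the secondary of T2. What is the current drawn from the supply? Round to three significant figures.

After T1: V = 230.00 × 1437/1003 = 329.52 V.
After T2: V = 329.52 × 1653/135 = 4034.8 V.
I_load = 4034.8/9170 = 0.44000 A, so P_out = 4034.8 × 0.44000 = 1775.3 W.
All ideal ⇒ P_in = P_out, so I_supply = 1775.3/230 = 7.72 A.

I_supply ≈ 7.72 A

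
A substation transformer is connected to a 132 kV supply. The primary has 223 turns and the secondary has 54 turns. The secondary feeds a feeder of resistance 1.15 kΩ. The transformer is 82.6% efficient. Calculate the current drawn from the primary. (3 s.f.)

V_s = 132000 × 54/223 = 31964 V.
I_s = V_s/R = 31964/1150 = 27.795 A.
P_out = V_s I_s = 31964 × 27.795 = 888440 W.
P_in = P_out/η = 888440/0.826 = 1.0756×10^6 W.
I_p = P_in/V_p = 1.0756×10^6/132000 = 8.15 A.

I_p ≈ 8.15 A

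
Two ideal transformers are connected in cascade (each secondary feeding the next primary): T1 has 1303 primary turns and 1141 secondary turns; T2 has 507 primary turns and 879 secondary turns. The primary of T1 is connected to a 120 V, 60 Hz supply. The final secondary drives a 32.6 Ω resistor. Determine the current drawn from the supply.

I_supply ≈ 8.48 A

After T1: V = 120.00 × 1141/1303 = 105.08 V.
After T2: V = 105.08 × 879/507 = 182.18 V.
I_load = 182.18/32.6 = 5.5884 A, so P_out = 182.18 × 5.5884 = 1018.1 W.
All ideal ⇒ P_in = P_out, so I_supply = 1018.1/120 = 8.48 A.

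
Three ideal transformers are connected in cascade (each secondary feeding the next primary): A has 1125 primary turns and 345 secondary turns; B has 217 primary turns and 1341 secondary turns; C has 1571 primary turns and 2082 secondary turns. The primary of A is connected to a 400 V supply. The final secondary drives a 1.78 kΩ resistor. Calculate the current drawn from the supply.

Secondary of A: V = 400.00 × 345/1125 = 122.67 V.
Secondary of B: V = 122.67 × 1341/217 = 758.05 V.
Secondary of C: V = 758.05 × 2082/1571 = 1004.6 V.
I_load = 1004.6/1780 = 0.56439 A, so P_out = 1004.6 × 0.56439 = 567.00 W.
All ideal ⇒ P_in = P_out, so I_supply = 567.00/400 = 1.42 A.

I_supply ≈ 1.42 A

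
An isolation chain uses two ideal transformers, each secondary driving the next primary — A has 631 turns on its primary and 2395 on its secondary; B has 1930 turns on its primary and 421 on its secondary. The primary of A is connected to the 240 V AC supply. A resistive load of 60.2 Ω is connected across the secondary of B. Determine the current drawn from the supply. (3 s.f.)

After A: V = 240.00 × 2395/631 = 910.94 V.
After B: V = 910.94 × 421/1930 = 198.71 V.
I_load = 198.71/60.2 = 3.3008 A, so P_out = 198.71 × 3.3008 = 655.89 W.
All ideal ⇒ P_in = P_out, so I_supply = 655.89/240 = 2.73 A.

I_supply ≈ 2.73 A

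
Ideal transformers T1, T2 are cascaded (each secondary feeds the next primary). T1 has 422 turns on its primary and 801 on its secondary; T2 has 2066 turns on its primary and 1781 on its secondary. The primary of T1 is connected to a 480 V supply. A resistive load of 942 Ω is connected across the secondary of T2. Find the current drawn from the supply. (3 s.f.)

After T1: V = 480.00 × 801/422 = 911.09 V.
After T2: V = 911.09 × 1781/2066 = 785.41 V.
I_load = 785.41/942 = 0.83377 A, so P_out = 785.41 × 0.83377 = 654.85 W.
All ideal ⇒ P_in = P_out, so I_supply = 654.85/480 = 1.36 A.

I_supply ≈ 1.36 A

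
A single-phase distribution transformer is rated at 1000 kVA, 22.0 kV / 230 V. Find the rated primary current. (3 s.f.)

I_p = S/V_p = 1000000/22000 = 45.5 A.

I_p ≈ 45.5 A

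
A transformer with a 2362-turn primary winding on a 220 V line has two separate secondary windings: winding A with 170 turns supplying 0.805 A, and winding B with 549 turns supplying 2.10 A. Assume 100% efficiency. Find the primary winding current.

I_p ≈ 0.546 A

V_A = 220 × 170/2362 = 15.834 V; V_B = 220 × 549/2362 = 51.135 V.
P_out = V_A I_A + V_B I_B = 15.834×0.805 + 51.135×2.10 = 12.746 + 107.38 = 120.13 W.
Ideal ⇒ P_in = P_out, so I_p = P_out/V_p = 120.13/220 = 0.546 A.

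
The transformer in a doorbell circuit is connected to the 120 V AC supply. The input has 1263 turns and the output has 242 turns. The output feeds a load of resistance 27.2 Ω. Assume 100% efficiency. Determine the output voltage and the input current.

V_out ≈ 23.0 V, I_in ≈ 0.162 A

V_out = V_in × N_out/N_in = 120 × 242/1263 = 22.993 V.
I_out = V_out/R = 22.993/27.2 = 0.84533 A.
I_in = I_out × N_out/N_in = 0.84533 × 242/1263 = 0.162 A.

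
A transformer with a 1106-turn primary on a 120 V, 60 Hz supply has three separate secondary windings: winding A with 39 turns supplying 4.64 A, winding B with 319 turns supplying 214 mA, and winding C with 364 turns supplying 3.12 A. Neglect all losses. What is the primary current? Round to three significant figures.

I_p ≈ 1.25 A

V_A = 120 × 39/1106 = 4.2315 V; V_B = 120 × 319/1106 = 34.611 V; V_C = 120 × 364/1106 = 39.494 V.
P_out = V_A I_A + V_B I_B + V_C I_C = 4.2315×4.64 + 34.611×0.214 + 39.494×3.12 = 19.634 + 7.4068 + 123.22 = 150.26 W.
Ideal ⇒ P_in = P_out, so I_p = P_out/V_p = 150.26/120 = 1.25 A.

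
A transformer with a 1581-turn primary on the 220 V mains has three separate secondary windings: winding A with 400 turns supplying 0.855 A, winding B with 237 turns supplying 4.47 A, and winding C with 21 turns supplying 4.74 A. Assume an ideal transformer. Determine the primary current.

V_A = 220 × 400/1581 = 55.661 V; V_B = 220 × 237/1581 = 32.979 V; V_C = 220 × 21/1581 = 2.9222 V.
P_out = V_A I_A + V_B I_B + V_C I_C = 55.661×0.855 + 32.979×4.47 + 2.9222×4.74 = 47.590 + 147.42 + 13.851 = 208.86 W.
Ideal ⇒ P_in = P_out, so I_p = P_out/V_p = 208.86/220 = 0.949 A.

I_p ≈ 0.949 A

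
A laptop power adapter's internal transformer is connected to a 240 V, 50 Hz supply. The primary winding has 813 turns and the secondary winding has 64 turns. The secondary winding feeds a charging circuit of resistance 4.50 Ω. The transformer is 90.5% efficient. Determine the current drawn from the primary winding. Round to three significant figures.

I_p ≈ 0.365 A

V_s = 240 × 64/813 = 18.893 V.
I_s = V_s/R = 18.893/4.50 = 4.1984 A.
P_out = V_s I_s = 18.893 × 4.1984 = 79.321 W.
P_in = P_out/η = 79.321/0.905 = 87.648 W.
I_p = P_in/V_p = 87.648/240 = 0.365 A.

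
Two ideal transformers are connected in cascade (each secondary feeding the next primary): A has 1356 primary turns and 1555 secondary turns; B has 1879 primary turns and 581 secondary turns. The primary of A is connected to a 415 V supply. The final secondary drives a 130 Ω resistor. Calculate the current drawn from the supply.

I_supply ≈ 0.401 A

After A: V = 415.00 × 1555/1356 = 475.90 V.
After B: V = 475.90 × 581/1879 = 147.15 V.
I_load = 147.15/130 = 1.1319 A, so P_out = 147.15 × 1.1319 = 166.57 W.
All ideal ⇒ P_in = P_out, so I_supply = 166.57/415 = 0.401 A.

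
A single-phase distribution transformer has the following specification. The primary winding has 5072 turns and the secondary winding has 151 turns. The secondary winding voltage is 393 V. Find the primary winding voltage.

V_p/V_s = N_p/N_s, so V_p = 393 × 5072/151 = 13200 V.

V_p ≈ 13200 V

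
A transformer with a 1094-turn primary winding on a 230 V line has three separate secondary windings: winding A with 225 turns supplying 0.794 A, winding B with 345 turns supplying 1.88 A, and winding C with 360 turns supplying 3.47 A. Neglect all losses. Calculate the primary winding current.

I_p ≈ 1.90 A

V_A = 230 × 225/1094 = 47.303 V; V_B = 230 × 345/1094 = 72.532 V; V_C = 230 × 360/1094 = 75.686 V.
P_out = V_A I_A + V_B I_B + V_C I_C = 47.303×0.794 + 72.532×1.88 + 75.686×3.47 = 37.559 + 136.36 + 262.63 = 436.55 W.
Ideal ⇒ P_in = P_out, so I_p = P_out/V_p = 436.55/230 = 1.90 A.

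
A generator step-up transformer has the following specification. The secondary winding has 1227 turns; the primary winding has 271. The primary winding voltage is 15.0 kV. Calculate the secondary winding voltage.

V_s/V_p = N_s/N_p, so V_s = 15000 × 1227/271 = 67900 V.

V_s ≈ 67900 V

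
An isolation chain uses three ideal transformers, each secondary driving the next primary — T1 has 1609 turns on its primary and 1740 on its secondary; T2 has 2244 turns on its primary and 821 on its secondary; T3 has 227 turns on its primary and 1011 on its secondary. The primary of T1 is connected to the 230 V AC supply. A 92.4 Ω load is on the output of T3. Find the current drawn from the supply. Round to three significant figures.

After T1: V = 230.00 × 1740/1609 = 248.73 V.
After T2: V = 248.73 × 821/2244 = 91.000 V.
After T3: V = 91.000 × 1011/227 = 405.29 V.
I_load = 405.29/92.4 = 4.3863 A, so P_out = 405.29 × 4.3863 = 1777.7 W.
All ideal ⇒ P_in = P_out, so I_supply = 1777.7/230 = 7.73 A.

I_supply ≈ 7.73 A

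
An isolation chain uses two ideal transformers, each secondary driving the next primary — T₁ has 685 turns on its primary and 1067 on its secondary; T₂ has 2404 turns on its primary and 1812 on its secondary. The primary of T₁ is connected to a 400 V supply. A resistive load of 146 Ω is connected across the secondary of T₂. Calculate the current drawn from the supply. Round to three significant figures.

I_supply ≈ 3.78 A

Secondary of T₁: V = 400.00 × 1067/685 = 623.07 V.
Secondary of T₂: V = 623.07 × 1812/2404 = 469.63 V.
I_load = 469.63/146 = 3.2167 A, so P_out = 469.63 × 3.2167 = 1510.6 W.
All ideal ⇒ P_in = P_out, so I_supply = 1510.6/400 = 3.78 A.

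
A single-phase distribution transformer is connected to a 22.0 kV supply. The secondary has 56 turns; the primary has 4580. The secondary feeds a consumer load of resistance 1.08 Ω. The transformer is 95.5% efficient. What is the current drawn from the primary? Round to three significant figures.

V_s = 22000 × 56/4580 = 269.00 V.
I_s = V_s/R = 269.00/1.08 = 249.07 A.
P_out = V_s I_s = 269.00 × 249.07 = 66999 W.
P_in = P_out/η = 66999/0.955 = 70156 W.
I_p = P_in/V_p = 70156/22000 = 3.19 A.

I_p ≈ 3.19 A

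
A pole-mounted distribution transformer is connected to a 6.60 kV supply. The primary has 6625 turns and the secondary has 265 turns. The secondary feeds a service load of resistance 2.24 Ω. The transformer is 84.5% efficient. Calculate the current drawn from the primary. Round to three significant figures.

I_p ≈ 5.58 A

V_s = 6600 × 265/6625 = 264.00 V.
I_s = V_s/R = 264.00/2.24 = 117.86 A.
P_out = V_s I_s = 264.00 × 117.86 = 31114 W.
P_in = P_out/η = 31114/0.845 = 36822 W.
I_p = P_in/V_p = 36822/6600 = 5.58 A.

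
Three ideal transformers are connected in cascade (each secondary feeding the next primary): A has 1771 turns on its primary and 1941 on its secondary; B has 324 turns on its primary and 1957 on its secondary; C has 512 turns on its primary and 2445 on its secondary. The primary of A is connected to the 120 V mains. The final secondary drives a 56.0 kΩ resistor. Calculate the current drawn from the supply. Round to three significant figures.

I_supply ≈ 2.14 A

After A: V = 120.00 × 1941/1771 = 131.52 V.
After B: V = 131.52 × 1957/324 = 794.39 V.
After C: V = 794.39 × 2445/512 = 3793.5 V.
I_load = 3793.5/56000 = 0.067742 A, so P_out = 3793.5 × 0.067742 = 256.98 W.
All ideal ⇒ P_in = P_out, so I_supply = 256.98/120 = 2.14 A.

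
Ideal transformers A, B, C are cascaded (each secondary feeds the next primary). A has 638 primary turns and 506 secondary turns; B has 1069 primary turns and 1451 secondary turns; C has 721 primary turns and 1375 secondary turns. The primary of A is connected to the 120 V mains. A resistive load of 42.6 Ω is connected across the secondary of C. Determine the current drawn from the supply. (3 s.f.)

After A: V = 120.00 × 506/638 = 95.172 V.
After B: V = 95.172 × 1451/1069 = 129.18 V.
After C: V = 129.18 × 1375/721 = 246.36 V.
I_load = 246.36/42.6 = 5.7831 A, so P_out = 246.36 × 5.7831 = 1424.7 W.
All ideal ⇒ P_in = P_out, so I_supply = 1424.7/120 = 11.9 A.

I_supply ≈ 11.9 A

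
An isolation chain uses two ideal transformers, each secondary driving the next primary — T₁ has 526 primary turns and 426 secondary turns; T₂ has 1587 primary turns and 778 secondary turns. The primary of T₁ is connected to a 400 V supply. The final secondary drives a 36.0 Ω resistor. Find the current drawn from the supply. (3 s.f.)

I_supply ≈ 1.75 A

After T₁: V = 400.00 × 426/526 = 323.95 V.
After T₂: V = 323.95 × 778/1587 = 158.81 V.
I_load = 158.81/36.0 = 4.4115 A, so P_out = 158.81 × 4.4115 = 700.60 W.
All ideal ⇒ P_in = P_out, so I_supply = 700.60/400 = 1.75 A.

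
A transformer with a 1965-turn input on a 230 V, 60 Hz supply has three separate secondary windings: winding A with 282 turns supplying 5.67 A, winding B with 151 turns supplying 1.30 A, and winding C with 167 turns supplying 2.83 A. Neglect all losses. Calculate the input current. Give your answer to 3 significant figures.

V_A = 230 × 282/1965 = 33.008 V; V_B = 230 × 151/1965 = 17.674 V; V_C = 230 × 167/1965 = 19.547 V.
P_out = V_A I_A + V_B I_B + V_C I_C = 33.008×5.67 + 17.674×1.30 + 19.547×2.83 = 187.15 + 22.977 + 55.318 = 265.45 W.
Ideal ⇒ P_in = P_out, so I_in = P_out/V_in = 265.45/230 = 1.15 A.

I_in ≈ 1.15 A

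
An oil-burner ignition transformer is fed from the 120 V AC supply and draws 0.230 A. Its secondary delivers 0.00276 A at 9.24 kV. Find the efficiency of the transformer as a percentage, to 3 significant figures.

P_in = 120 × 0.230 = 27.6000 W.
P_out = 9240 × 0.00276 = 25.5024 W.
η = P_out/P_in = 25.5024/27.6000 = 0.924.

η ≈ 92.4%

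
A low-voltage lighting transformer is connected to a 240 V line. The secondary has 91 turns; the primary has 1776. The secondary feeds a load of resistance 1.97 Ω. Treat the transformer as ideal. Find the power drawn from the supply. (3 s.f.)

V_s = V_p × N_s/N_p = 240 × 91/1776 = 12.297 V.
I_s = V_s/R = 12.297/1.97 = 6.2423 A.
I_p = I_s × N_s/N_p = 6.2423 × 91/1776 = 0.31985 A.
P = V_p I_p = 240 × 0.31985 = 76.8 W.

P ≈ 76.8 W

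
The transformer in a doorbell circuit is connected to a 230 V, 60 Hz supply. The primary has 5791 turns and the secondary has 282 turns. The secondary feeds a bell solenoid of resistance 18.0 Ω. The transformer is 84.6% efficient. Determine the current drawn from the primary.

I_p ≈ 0.0358 A

V_s = 230 × 282/5791 = 11.200 V.
I_s = V_s/R = 11.200/18.0 = 0.62223 A.
P_out = V_s I_s = 11.200 × 0.62223 = 6.9691 W.
P_in = P_out/η = 6.9691/0.846 = 8.2377 W.
I_p = P_in/V_p = 8.2377/230 = 0.0358 A.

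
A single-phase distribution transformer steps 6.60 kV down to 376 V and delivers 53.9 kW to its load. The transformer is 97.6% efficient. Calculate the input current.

P_in = P_out/η = 53900/0.976 = 55225 W.
I_in = P_in/V_in = 55225/6600 = 8.37 A.

I_in ≈ 8.37 A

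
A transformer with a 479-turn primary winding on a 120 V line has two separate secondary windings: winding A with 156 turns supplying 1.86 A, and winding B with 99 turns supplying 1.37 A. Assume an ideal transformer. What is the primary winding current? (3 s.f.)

V_A = 120 × 156/479 = 39.081 V; V_B = 120 × 99/479 = 24.802 V.
P_out = V_A I_A + V_B I_B = 39.081×1.86 + 24.802×1.37 = 72.691 + 33.978 = 106.67 W.
Ideal ⇒ P_in = P_out, so I_p = P_out/V_p = 106.67/120 = 0.889 A.

I_p ≈ 0.889 A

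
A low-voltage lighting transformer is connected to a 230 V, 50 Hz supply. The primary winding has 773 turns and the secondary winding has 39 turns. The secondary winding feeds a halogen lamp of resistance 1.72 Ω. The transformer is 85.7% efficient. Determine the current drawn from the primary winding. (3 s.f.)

I_p ≈ 0.397 A

V_s = 230 × 39/773 = 11.604 V.
I_s = V_s/R = 11.604/1.72 = 6.7466 A.
P_out = V_s I_s = 11.604 × 6.7466 = 78.288 W.
P_in = P_out/η = 78.288/0.857 = 91.352 W.
I_p = P_in/V_p = 91.352/230 = 0.397 A.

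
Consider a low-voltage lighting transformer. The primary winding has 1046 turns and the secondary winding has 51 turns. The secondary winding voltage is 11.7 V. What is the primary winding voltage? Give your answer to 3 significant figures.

V_p/V_s = N_p/N_s, so V_p = 11.7 × 1046/51 = 240 V.

V_p ≈ 240 V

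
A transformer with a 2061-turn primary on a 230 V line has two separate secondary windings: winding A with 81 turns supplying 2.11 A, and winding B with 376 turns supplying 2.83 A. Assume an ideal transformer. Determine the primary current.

I_p ≈ 0.599 A

V_A = 230 × 81/2061 = 9.0393 V; V_B = 230 × 376/2061 = 41.960 V.
P_out = V_A I_A + V_B I_B = 9.0393×2.11 + 41.960×2.83 = 19.073 + 118.75 = 137.82 W.
Ideal ⇒ P_in = P_out, so I_p = P_out/V_p = 137.82/230 = 0.599 A.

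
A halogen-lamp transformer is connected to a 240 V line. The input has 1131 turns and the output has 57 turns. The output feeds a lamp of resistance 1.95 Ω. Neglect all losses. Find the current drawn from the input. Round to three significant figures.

V_out = V_in × N_out/N_in = 240 × 57/1131 = 12.095 V.
I_out = V_out/R = 12.095/1.95 = 6.2028 A.
For an ideal transformer I_in N_in = I_out N_out, so I_in = 6.2028 × 57/1131 = 0.313 A.

I_in ≈ 0.313 A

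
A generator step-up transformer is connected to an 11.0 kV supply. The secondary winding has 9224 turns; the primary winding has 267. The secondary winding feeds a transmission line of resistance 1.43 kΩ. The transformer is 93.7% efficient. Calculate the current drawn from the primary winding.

I_p ≈ 9800 A

V_s = 11000 × 9224/267 = 380010 V.
I_s = V_s/R = 380010/1430 = 265.74 A.
P_out = V_s I_s = 380010 × 265.74 = 1.0099×10^8 W.
P_in = P_out/η = 1.0099×10^8/0.937 = 1.0778×10^8 W.
I_p = P_in/V_p = 1.0778×10^8/11000 = 9800 A.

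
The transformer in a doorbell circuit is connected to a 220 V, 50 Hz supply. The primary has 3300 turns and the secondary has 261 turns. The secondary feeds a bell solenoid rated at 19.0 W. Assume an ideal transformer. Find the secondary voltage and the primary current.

V_s = V_p × N_s/N_p = 220 × 261/3300 = 17.400 V.
I_s = P/V_s = 19.0/17.400 = 1.0920 A.
I_p = I_s × N_s/N_p = 1.0920 × 261/3300 = 0.0864 A.

V_s ≈ 17.4 V, I_p ≈ 0.0864 A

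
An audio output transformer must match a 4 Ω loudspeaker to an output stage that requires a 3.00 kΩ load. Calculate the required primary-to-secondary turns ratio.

N_p/N_s ≈ 27.4

Z_p/Z_s = (N_p/N_s)², so N_p/N_s = √(3000/4) = √750 = 27.4.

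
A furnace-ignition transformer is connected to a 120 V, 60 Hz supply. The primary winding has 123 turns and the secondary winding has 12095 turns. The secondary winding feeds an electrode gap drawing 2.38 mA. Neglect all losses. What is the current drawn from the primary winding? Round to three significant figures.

I_p ≈ 0.234 A

For an ideal transformer I_p N_p = I_s N_s, so I_p = 0.00238 × 12095/123 = 0.234 A.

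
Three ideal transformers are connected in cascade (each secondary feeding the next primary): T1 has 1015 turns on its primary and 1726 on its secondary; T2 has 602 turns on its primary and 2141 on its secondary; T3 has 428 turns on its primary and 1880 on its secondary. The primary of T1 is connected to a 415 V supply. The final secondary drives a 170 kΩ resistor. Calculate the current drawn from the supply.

After T1: V = 415.00 × 1726/1015 = 705.70 V.
After T2: V = 705.70 × 2141/602 = 2509.8 V.
After T3: V = 2509.8 × 1880/428 = 11024 V.
I_load = 11024/170000 = 0.064850 A, so P_out = 11024 × 0.064850 = 714.93 W.
All ideal ⇒ P_in = P_out, so I_supply = 714.93/415 = 1.72 A.

I_supply ≈ 1.72 A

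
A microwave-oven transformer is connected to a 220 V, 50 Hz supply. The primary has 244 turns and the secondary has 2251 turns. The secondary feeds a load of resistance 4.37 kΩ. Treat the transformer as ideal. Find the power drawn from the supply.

P ≈ 943 W

V_s = V_p × N_s/N_p = 220 × 2251/244 = 2029.6 V.
I_s = V_s/R = 2029.6/4370 = 0.46444 A.
I_p = I_s × N_s/N_p = 0.46444 × 2251/244 = 4.2846 A.
P = V_p I_p = 220 × 4.2846 = 943 W.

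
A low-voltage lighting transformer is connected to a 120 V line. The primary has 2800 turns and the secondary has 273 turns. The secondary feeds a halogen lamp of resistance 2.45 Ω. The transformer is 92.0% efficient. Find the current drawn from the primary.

V_s = 120 × 273/2800 = 11.700 V.
I_s = V_s/R = 11.700/2.45 = 4.7755 A.
P_out = V_s I_s = 11.700 × 4.7755 = 55.873 W.
P_in = P_out/η = 55.873/0.920 = 60.732 W.
I_p = P_in/V_p = 60.732/120 = 0.506 A.

I_p ≈ 0.506 A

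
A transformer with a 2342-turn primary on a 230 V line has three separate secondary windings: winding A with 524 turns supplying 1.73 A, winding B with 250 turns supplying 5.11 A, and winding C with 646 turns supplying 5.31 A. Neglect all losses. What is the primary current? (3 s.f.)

V_A = 230 × 524/2342 = 51.460 V; V_B = 230 × 250/2342 = 24.552 V; V_C = 230 × 646/2342 = 63.442 V.
P_out = V_A I_A + V_B I_B + V_C I_C = 51.460×1.73 + 24.552×5.11 + 63.442×5.31 = 89.026 + 125.46 + 336.87 = 551.36 W.
Ideal ⇒ P_in = P_out, so I_p = P_out/V_p = 551.36/230 = 2.40 A.

I_p ≈ 2.40 A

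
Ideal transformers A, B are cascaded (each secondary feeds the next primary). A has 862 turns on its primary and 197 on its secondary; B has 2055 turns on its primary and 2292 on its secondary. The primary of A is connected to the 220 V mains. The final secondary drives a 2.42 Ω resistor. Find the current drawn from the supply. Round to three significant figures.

I_supply ≈ 5.91 A

Secondary of A: V = 220.00 × 197/862 = 50.278 V.
Secondary of B: V = 50.278 × 2292/2055 = 56.077 V.
I_load = 56.077/2.42 = 23.172 A, so P_out = 56.077 × 23.172 = 1299.4 W.
All ideal ⇒ P_in = P_out, so I_supply = 1299.4/220 = 5.91 A.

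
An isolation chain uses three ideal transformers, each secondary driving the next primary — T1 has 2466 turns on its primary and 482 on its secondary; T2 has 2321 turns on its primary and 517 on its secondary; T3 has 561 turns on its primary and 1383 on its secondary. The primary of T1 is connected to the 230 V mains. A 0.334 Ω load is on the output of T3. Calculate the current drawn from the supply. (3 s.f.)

I_supply ≈ 7.93 A

Secondary of T1: V = 230.00 × 482/2466 = 44.955 V.
Secondary of T2: V = 44.955 × 517/2321 = 10.014 V.
Secondary of T3: V = 10.014 × 1383/561 = 24.686 V.
I_load = 24.686/0.334 = 73.911 A, so P_out = 24.686 × 73.911 = 1824.6 W.
All ideal ⇒ P_in = P_out, so I_supply = 1824.6/230 = 7.93 A.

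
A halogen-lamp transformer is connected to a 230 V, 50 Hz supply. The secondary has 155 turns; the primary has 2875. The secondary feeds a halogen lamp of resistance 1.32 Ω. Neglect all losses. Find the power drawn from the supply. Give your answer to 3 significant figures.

P ≈ 116 W

V_s = V_p × N_s/N_p = 230 × 155/2875 = 12.400 V.
I_s = V_s/R = 12.400/1.32 = 9.3939 A.
I_p = I_s × N_s/N_p = 9.3939 × 155/2875 = 0.50646 A.
P = V_p I_p = 230 × 0.50646 = 116 W.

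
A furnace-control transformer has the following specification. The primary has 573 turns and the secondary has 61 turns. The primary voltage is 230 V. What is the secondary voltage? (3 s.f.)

V_s ≈ 24.5 V

V_s/V_p = N_s/N_p, so V_s = 230 × 61/573 = 24.5 V.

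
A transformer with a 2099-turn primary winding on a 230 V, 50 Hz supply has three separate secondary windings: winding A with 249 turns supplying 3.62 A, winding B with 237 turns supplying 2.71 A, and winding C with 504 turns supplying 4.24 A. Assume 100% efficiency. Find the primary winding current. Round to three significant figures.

V_A = 230 × 249/2099 = 27.284 V; V_B = 230 × 237/2099 = 25.970 V; V_C = 230 × 504/2099 = 55.226 V.
P_out = V_A I_A + V_B I_B + V_C I_C = 27.284×3.62 + 25.970×2.71 + 55.226×4.24 = 98.770 + 70.377 + 234.16 = 403.31 W.
Ideal ⇒ P_in = P_out, so I_p = P_out/V_p = 403.31/230 = 1.75 A.

I_p ≈ 1.75 A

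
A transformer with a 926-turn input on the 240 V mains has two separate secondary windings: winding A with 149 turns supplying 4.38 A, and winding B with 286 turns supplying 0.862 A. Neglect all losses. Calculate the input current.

I_in ≈ 0.971 A

V_A = 240 × 149/926 = 38.618 V; V_B = 240 × 286/926 = 74.125 V.
P_out = V_A I_A + V_B I_B = 38.618×4.38 + 74.125×0.862 = 169.15 + 63.896 = 233.04 W.
Ideal ⇒ P_in = P_out, so I_in = P_out/V_in = 233.04/240 = 0.971 A.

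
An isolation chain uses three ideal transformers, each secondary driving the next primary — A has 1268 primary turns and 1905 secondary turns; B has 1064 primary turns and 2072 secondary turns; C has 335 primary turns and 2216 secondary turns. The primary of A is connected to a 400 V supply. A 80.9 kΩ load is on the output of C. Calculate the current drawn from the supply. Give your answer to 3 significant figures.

I_supply ≈ 1.85 A

After A: V = 400.00 × 1905/1268 = 600.95 V.
After B: V = 600.95 × 2072/1064 = 1170.3 V.
After C: V = 1170.3 × 2216/335 = 7741.2 V.
I_load = 7741.2/80900 = 0.095689 A, so P_out = 7741.2 × 0.095689 = 740.75 W.
All ideal ⇒ P_in = P_out, so I_supply = 740.75/400 = 1.85 A.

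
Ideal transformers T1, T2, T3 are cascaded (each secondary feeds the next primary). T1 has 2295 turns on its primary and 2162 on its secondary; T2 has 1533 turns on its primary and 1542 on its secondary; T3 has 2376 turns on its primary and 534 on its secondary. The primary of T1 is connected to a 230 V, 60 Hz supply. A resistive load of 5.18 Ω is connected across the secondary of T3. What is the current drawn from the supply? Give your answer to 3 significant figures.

I_supply ≈ 2.01 A

Secondary of T1: V = 230.00 × 2162/2295 = 216.67 V.
Secondary of T2: V = 216.67 × 1542/1533 = 217.94 V.
Secondary of T3: V = 217.94 × 534/2376 = 48.982 V.
I_load = 48.982/5.18 = 9.4560 A, so P_out = 48.982 × 9.4560 = 463.18 W.
All ideal ⇒ P_in = P_out, so I_supply = 463.18/230 = 2.01 A.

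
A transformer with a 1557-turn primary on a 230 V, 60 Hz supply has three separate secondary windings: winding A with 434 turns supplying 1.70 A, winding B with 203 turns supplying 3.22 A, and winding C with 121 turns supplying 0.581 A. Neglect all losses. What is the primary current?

V_A = 230 × 434/1557 = 64.110 V; V_B = 230 × 203/1557 = 29.987 V; V_C = 230 × 121/1557 = 17.874 V.
P_out = V_A I_A + V_B I_B + V_C I_C = 64.110×1.70 + 29.987×3.22 + 17.874×0.581 = 108.99 + 96.559 + 10.385 = 215.93 W.
Ideal ⇒ P_in = P_out, so I_p = P_out/V_p = 215.93/230 = 0.939 A.

I_p ≈ 0.939 A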